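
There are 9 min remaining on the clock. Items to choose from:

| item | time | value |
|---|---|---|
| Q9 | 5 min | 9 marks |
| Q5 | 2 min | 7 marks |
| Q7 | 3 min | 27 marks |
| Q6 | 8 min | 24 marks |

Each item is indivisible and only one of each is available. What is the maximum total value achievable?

36 marks

Check high-value combinations within 9 min:
- Q9+Q7: time 5+3=8, value 9+27=36
- Q5+Q7: time 2+3=5, value 7+27=34
- Q7: time 3, value 27
- Q6: time 8, value 24
Best: 36 marks.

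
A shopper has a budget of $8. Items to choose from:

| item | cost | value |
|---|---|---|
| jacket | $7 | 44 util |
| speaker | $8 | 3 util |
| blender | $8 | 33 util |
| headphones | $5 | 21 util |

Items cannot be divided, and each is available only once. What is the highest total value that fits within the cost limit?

Check high-value combinations within $8:
- jacket: cost 7, value 44
- blender: cost 8, value 33
- headphones: cost 5, value 21
- speaker: cost 8, value 3
Best: 44 util.

44 util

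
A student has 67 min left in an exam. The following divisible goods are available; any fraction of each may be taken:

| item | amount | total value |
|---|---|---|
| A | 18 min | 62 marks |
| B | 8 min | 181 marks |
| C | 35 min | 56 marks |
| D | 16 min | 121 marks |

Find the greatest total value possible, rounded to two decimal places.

Take in order of value per unit:
- B (181/8 per unit): all 8 → value 181, running total 181.00
- D (121/16 per unit): all 16 → value 121, running total 302.00
- A (62/18 per unit): all 18 → value 62, running total 364.00
- C (56/35 per unit): 25 of 35 → value 25×56/35 = 40.0000, running total 404.00
Total 404.00.

404.00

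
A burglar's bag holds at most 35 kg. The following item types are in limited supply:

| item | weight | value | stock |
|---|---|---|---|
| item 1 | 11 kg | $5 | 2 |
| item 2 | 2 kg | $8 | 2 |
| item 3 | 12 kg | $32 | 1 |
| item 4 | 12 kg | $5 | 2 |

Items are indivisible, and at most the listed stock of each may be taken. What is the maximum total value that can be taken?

Top feasible selections:
- 1×item 1 + 2×item 2 + 1×item 3: weight 27, value 53
- 2×item 2 + 1×item 3 + 1×item 4: weight 28, value 53
Best: $53.

$53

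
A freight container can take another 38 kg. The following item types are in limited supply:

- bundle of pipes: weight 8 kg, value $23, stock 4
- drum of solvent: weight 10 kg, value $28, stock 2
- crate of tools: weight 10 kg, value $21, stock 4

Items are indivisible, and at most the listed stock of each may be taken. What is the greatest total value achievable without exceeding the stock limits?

Best selections within weight 38 and stock limits:
- 2×bundle of pipes + 2×drum of solvent: weight 36, value 102
- 1×bundle of pipes + 2×drum of solvent + 1×crate of tools: weight 38, value 100
- 3×bundle of pipes + 1×drum of solvent: weight 34, value 97
Best: $102.

$102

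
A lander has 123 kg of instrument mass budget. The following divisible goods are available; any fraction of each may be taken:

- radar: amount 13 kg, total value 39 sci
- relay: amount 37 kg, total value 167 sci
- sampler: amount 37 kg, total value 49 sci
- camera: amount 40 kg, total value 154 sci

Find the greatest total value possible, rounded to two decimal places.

403.70

Take in order of value per unit:
- relay (167/37 per unit): all 37 → value 167, running total 167.00
- camera (154/40 per unit): all 40 → value 154, running total 321.00
- radar (39/13 per unit): all 13 → value 39, running total 360.00
- sampler (49/37 per unit): 33 of 37 → value 33×49/37 = 43.7027, running total 403.70
Total 403.70.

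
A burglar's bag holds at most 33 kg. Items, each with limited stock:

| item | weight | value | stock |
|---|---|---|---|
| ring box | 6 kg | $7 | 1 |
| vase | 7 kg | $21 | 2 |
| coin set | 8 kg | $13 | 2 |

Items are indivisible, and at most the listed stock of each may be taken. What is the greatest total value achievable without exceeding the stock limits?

Best selections within weight 33 and stock limits:
- 2×vase + 2×coin set: weight 30, value 68
- 1×ring box + 2×vase + 1×coin set: weight 28, value 62
Best: $68.

$68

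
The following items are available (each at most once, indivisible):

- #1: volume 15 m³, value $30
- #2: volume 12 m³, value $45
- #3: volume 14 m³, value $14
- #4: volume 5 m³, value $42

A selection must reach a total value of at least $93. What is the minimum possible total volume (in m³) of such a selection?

31

Subsets with value ≥ 93, sorted by total volume:
- #2+#3+#4: volume 31, value 101
- #1+#2+#4: volume 32, value 117
- #1+#2+#3+#4: volume 46, value 131
Minimum volume: 31 m³.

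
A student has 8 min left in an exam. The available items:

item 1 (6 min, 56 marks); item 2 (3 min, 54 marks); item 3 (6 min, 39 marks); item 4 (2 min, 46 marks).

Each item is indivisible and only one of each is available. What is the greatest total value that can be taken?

This is a 0/1 knapsack; check combinations near the capacity.
- item 1+item 4: time 6+2=8, value 56+46=102
- item 2+item 4: time 3+2=5, value 54+46=100
- item 3+item 4: time 6+2=8, value 39+46=85
- item 1: time 6, value 56
- item 2: time 3, value 54
Best: 102 marks.

102 marks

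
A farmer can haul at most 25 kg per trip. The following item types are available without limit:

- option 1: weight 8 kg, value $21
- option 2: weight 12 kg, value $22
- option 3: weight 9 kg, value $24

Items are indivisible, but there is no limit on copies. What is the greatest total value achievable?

$66

Best value-per-unit is option 3 at 24/9; filling with it alone gives 2×24 = 48.
Optimal mix: 2×option 1 + 1×option 3 → weight 25, value 66.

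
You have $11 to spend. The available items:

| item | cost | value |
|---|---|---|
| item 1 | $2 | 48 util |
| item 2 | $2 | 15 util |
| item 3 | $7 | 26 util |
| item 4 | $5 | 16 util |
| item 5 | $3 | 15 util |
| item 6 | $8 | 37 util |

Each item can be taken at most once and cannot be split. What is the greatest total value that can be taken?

89 util

This is a 0/1 knapsack; check combinations near the capacity.
- item 1+item 2+item 3: cost 2+2+7=11, value 48+15+26=89
- item 1+item 6: cost 2+8=10, value 48+37=85
- item 1+item 2+item 4: cost 2+2+5=9, value 48+15+16=79
Best: 89 util.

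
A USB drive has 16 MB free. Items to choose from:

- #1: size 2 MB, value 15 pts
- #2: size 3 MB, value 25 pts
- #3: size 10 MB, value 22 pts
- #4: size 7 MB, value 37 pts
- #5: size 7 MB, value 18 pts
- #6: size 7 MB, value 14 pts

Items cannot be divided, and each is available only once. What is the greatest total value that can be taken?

77 pts

This is a 0/1 knapsack; check combinations near the capacity.
- #1+#2+#4: size 2+3+7=12, value 15+25+37=77
- #1+#4+#5: size 2+7+7=16, value 15+37+18=70
- #1+#4+#6: size 2+7+7=16, value 15+37+14=66
- #2+#4: size 3+7=10, value 25+37=62
- #1+#2+#3: size 2+3+10=15, value 15+25+22=62
Best: 77 pts.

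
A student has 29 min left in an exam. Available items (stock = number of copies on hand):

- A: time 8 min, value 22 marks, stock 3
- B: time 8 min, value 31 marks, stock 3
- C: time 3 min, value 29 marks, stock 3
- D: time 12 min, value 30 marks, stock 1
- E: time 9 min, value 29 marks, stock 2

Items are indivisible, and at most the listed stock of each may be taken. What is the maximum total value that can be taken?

149 marks

Top feasible selections:
- 2×B + 3×C: time 25, value 149
- 1×B + 3×C + 1×D: time 29, value 148
- 1×B + 3×C + 1×E: time 26, value 147
Best: 149 marks.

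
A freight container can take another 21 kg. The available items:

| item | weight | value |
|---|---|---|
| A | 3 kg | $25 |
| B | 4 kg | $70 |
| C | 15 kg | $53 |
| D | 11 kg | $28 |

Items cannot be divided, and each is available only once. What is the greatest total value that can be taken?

This is a 0/1 knapsack; check combinations near the capacity.
- A+B+D: weight 3+4+11=18, value 25+70+28=123
- B+C: weight 4+15=19, value 70+53=123
- B+D: weight 4+11=15, value 70+28=98
Best: $123.

$123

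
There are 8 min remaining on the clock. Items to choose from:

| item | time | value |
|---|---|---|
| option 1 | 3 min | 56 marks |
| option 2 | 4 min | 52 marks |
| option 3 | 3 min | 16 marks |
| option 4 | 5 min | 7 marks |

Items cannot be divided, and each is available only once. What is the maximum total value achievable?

Check high-value combinations within 8 min:
- option 1+option 2: time 3+4=7, value 56+52=108
- option 1+option 3: time 3+3=6, value 56+16=72
- option 2+option 3: time 4+3=7, value 52+16=68
Best: 108 marks.

108 marks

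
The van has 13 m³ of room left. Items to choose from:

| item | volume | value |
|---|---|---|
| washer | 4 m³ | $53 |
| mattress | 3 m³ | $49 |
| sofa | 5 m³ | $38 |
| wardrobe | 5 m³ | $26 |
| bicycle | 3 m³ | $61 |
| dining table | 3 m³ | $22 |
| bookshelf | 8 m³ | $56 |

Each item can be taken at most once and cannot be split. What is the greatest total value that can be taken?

$185

Check high-value combinations within 13 m³:
- washer+mattress+bicycle+dining table: volume 4+3+3+3=13, value 53+49+61+22=185
- washer+mattress+bicycle: volume 4+3+3=10, value 53+49+61=163
- washer+sofa+bicycle: volume 4+5+3=12, value 53+38+61=152
- mattress+sofa+bicycle: volume 3+5+3=11, value 49+38+61=148
- washer+mattress+sofa: volume 4+3+5=12, value 53+49+38=140
Best: $185.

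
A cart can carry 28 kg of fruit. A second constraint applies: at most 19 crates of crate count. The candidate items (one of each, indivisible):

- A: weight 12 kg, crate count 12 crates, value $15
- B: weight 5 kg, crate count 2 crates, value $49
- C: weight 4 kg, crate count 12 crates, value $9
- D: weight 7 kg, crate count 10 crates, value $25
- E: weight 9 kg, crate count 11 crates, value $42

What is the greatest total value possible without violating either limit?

$91

Feasible sets respecting both limits:
- B+E: weight 14, crate count 13, value 91
- B+D: weight 12, crate count 12, value 74
- A+B: weight 17, crate count 14, value 64
Best: $91.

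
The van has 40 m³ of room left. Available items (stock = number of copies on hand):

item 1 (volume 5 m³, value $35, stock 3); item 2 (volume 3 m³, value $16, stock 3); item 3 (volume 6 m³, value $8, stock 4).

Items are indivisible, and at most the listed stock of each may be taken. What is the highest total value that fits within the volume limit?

Top feasible selections:
- 3×item 1 + 3×item 2 + 2×item 3: volume 36, value 169
- 3×item 1 + 3×item 2 + 1×item 3: volume 30, value 161
- 3×item 1 + 2×item 2 + 3×item 3: volume 39, value 161
Best: $169.

$169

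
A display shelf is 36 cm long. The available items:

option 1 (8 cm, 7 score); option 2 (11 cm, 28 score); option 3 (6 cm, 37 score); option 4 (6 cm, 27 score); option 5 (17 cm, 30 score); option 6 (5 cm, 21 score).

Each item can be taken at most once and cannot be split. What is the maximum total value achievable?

This is a 0/1 knapsack; check combinations near the capacity.
- option 1+option 2+option 3+option 4+option 6: length 8+11+6+6+5=36, value 7+28+37+27+21=120
- option 3+option 4+option 5+option 6: length 6+6+17+5=34, value 37+27+30+21=115
- option 2+option 3+option 4+option 6: length 11+6+6+5=28, value 28+37+27+21=113
- option 1+option 2+option 3+option 4: length 8+11+6+6=31, value 7+28+37+27=99
- option 2+option 3+option 5: length 11+6+17=34, value 28+37+30=95
Best: 120 score.

120 score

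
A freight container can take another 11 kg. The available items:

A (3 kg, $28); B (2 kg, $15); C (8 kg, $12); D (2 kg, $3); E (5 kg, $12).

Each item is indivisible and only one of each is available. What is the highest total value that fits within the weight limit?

$55

Check high-value combinations within 11 kg:
- A+B+E: weight 3+2+5=10, value 28+15+12=55
- A+B+D: weight 3+2+2=7, value 28+15+3=46
- A+B: weight 3+2=5, value 28+15=43
- A+D+E: weight 3+2+5=10, value 28+3+12=43
Best: $55.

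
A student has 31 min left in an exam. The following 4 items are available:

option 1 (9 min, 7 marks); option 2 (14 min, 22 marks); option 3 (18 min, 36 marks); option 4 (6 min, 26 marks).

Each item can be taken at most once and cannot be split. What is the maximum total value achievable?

62 marks

Check high-value combinations within 31 min:
- option 3+option 4: time 18+6=24, value 36+26=62
- option 1+option 2+option 4: time 9+14+6=29, value 7+22+26=55
- option 2+option 4: time 14+6=20, value 22+26=48
Best: 62 marks.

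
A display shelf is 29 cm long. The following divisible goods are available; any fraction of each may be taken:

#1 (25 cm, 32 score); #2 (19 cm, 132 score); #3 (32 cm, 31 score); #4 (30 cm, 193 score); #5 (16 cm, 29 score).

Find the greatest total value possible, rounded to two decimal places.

196.33

Take in order of value per unit:
- #2 (132/19 per unit): all 19 → value 132, running total 132.00
- #4 (193/30 per unit): 10 of 30 → value 10×193/30 = 64.3333, running total 196.33
Total 196.33.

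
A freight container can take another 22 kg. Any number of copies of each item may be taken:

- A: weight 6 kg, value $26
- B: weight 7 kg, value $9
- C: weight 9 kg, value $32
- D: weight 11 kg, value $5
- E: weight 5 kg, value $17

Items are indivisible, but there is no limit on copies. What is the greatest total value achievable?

Best value-per-unit is A at 26/6; filling with it alone gives 3×26 = 78.
Optimal mix: 2×A + 2×E → weight 22, value 86.

$86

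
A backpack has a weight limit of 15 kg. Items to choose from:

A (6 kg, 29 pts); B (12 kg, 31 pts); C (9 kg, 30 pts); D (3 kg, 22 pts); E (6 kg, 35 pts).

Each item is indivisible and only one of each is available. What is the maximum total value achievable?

86 pts

Check high-value combinations within 15 kg:
- A+D+E: weight 6+3+6=15, value 29+22+35=86
- C+E: weight 9+6=15, value 30+35=65
- A+E: weight 6+6=12, value 29+35=64
Best: 86 pts.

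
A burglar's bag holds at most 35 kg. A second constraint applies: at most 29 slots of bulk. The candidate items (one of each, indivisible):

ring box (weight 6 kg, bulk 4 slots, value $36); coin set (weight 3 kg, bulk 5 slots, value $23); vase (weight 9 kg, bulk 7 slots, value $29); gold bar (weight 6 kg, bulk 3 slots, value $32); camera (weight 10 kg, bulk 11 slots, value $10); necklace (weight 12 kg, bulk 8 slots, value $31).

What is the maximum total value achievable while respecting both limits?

Feasible sets respecting both limits:
- ring box+vase+gold bar+necklace: weight 33, bulk 22, value 128
- ring box+coin set+gold bar+necklace: weight 27, bulk 20, value 122
- ring box+coin set+vase+gold bar: weight 24, bulk 19, value 120
- ring box+coin set+vase+necklace: weight 30, bulk 24, value 119
Best: $128.

$128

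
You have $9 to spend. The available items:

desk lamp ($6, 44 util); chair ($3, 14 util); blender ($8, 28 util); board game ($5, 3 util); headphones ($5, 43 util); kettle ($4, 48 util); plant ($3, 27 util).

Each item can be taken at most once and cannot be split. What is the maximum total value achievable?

This is a 0/1 knapsack; check combinations near the capacity.
- headphones+kettle: cost 5+4=9, value 43+48=91
- kettle+plant: cost 4+3=7, value 48+27=75
- desk lamp+plant: cost 6+3=9, value 44+27=71
- headphones+plant: cost 5+3=8, value 43+27=70
- chair+kettle: cost 3+4=7, value 14+48=62
Best: 91 util.

91 util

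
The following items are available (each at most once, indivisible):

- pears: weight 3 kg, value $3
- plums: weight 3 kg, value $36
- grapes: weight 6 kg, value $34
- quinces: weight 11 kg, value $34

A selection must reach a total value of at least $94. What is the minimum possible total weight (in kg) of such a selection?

20

Subsets with value ≥ 94, sorted by total weight:
- plums+grapes+quinces: weight 20, value 104
- pears+plums+grapes+quinces: weight 23, value 107
Minimum weight: 20 kg.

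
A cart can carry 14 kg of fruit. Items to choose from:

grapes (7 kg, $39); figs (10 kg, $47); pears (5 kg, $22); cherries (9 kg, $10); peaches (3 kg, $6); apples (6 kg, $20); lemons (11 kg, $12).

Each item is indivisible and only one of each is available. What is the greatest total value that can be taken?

Check high-value combinations within 14 kg:
- grapes+pears: weight 7+5=12, value 39+22=61
- grapes+apples: weight 7+6=13, value 39+20=59
- figs+peaches: weight 10+3=13, value 47+6=53
Best: $61.

$61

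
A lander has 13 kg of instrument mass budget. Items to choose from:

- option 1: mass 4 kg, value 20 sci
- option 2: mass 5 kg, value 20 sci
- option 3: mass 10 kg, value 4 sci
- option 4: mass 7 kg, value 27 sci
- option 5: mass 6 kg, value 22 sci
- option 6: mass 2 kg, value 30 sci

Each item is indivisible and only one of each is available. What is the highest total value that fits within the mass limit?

This is a 0/1 knapsack; check combinations near the capacity.
- option 1+option 4+option 6: mass 4+7+2=13, value 20+27+30=77
- option 1+option 5+option 6: mass 4+6+2=12, value 20+22+30=72
- option 2+option 5+option 6: mass 5+6+2=13, value 20+22+30=72
- option 1+option 2+option 6: mass 4+5+2=11, value 20+20+30=70
- option 4+option 6: mass 7+2=9, value 27+30=57
Best: 77 sci.

77 sci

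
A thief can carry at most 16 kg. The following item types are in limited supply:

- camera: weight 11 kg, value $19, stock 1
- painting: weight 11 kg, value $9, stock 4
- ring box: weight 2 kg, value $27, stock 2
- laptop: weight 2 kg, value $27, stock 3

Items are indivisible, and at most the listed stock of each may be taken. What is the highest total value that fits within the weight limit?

$135

Top feasible selections:
- 2×ring box + 3×laptop: weight 10, value 135
- 1×ring box + 3×laptop: weight 8, value 108
- 2×ring box + 2×laptop: weight 8, value 108
- 3×laptop: weight 6, value 81
Best: $135.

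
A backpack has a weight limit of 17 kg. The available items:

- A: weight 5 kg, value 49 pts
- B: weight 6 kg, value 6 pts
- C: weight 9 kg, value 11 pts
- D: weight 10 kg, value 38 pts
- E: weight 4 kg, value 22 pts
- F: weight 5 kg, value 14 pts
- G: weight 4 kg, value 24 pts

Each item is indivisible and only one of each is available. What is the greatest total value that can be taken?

This is a 0/1 knapsack; check combinations near the capacity.
- A+E+G: weight 5+4+4=13, value 49+22+24=95
- A+F+G: weight 5+5+4=14, value 49+14+24=87
- A+D: weight 5+10=15, value 49+38=87
- A+E+F: weight 5+4+5=14, value 49+22+14=85
Best: 95 pts.

95 pts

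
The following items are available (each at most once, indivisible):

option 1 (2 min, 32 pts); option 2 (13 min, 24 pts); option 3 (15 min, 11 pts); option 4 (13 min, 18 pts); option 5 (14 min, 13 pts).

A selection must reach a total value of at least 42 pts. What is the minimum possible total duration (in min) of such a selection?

15

Subsets with value ≥ 42, sorted by total duration:
- option 1+option 2: duration 15, value 56
- option 1+option 4: duration 15, value 50
Minimum duration: 15 min.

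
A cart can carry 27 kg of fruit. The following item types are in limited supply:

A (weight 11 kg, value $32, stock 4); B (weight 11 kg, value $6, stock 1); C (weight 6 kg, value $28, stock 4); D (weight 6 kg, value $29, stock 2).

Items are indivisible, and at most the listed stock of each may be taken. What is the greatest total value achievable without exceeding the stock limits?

$114

Best selections within weight 27 and stock limits:
- 2×C + 2×D: weight 24, value 114
- 3×C + 1×D: weight 24, value 113
Best: $114.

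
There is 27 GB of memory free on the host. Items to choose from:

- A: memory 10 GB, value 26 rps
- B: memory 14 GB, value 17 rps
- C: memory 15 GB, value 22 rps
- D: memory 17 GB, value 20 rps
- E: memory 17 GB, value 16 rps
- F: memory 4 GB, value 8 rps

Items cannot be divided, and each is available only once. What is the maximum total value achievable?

This is a 0/1 knapsack; check combinations near the capacity.
- A+C: memory 10+15=25, value 26+22=48
- A+D: memory 10+17=27, value 26+20=46
- A+B: memory 10+14=24, value 26+17=43
- A+E: memory 10+17=27, value 26+16=42
Best: 48 rps.

48 rps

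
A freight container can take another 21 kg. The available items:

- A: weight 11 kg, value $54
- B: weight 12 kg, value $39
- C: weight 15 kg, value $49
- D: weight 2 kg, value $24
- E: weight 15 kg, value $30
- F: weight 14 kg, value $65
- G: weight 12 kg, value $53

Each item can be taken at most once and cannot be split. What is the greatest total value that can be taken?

This is a 0/1 knapsack; check combinations near the capacity.
- D+F: weight 2+14=16, value 24+65=89
- A+D: weight 11+2=13, value 54+24=78
- D+G: weight 2+12=14, value 24+53=77
- C+D: weight 15+2=17, value 49+24=73
Best: $89.

$89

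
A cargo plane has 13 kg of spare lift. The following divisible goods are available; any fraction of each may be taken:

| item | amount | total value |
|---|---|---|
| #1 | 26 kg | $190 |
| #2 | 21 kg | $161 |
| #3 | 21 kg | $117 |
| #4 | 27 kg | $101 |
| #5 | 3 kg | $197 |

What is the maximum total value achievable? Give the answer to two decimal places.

Take in order of value per unit:
- #5 (197/3 per unit): all 3 → value 197, running total 197.00
- #2 (161/21 per unit): 10 of 21 → value 10×161/21 = 76.6667, running total 273.67
Total 273.67.

273.67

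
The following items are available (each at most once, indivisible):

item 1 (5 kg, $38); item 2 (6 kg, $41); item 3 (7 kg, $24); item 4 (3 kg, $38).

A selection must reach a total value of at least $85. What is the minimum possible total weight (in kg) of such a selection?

Subsets with value ≥ 85, sorted by total weight:
- item 1+item 2+item 4: weight 14, value 117
- item 1+item 3+item 4: weight 15, value 100
- item 2+item 3+item 4: weight 16, value 103
- item 1+item 2+item 3: weight 18, value 103
Minimum weight: 14 kg.

14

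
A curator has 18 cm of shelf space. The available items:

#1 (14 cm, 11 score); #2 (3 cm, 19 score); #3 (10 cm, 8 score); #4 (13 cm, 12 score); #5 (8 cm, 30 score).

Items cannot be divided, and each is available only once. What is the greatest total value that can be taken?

49 score

Check high-value combinations within 18 cm:
- #2+#5: length 3+8=11, value 19+30=49
- #3+#5: length 10+8=18, value 8+30=38
- #2+#4: length 3+13=16, value 19+12=31
- #5: length 8, value 30
Best: 49 score.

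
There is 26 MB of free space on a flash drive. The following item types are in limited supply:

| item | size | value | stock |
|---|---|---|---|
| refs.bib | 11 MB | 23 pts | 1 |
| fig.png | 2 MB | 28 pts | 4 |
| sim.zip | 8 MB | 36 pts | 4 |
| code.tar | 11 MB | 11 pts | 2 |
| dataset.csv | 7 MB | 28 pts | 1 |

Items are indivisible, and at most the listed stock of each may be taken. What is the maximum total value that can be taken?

Best selections within size 26 and stock limits:
- 4×fig.png + 2×sim.zip: size 24, value 184
- 4×fig.png + 1×sim.zip + 1×dataset.csv: size 23, value 176
- 1×refs.bib + 4×fig.png + 1×dataset.csv: size 26, value 163
Best: 184 pts.

184 pts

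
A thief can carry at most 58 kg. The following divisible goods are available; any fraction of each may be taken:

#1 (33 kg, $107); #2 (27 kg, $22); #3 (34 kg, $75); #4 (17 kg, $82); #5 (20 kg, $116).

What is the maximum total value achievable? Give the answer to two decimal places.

Take in order of value per unit:
- #5 (116/20 per unit): all 20 → value 116, running total 116.00
- #4 (82/17 per unit): all 17 → value 82, running total 198.00
- #1 (107/33 per unit): 21 of 33 → value 21×107/33 = 68.0909, running total 266.09
Total 266.09.

266.09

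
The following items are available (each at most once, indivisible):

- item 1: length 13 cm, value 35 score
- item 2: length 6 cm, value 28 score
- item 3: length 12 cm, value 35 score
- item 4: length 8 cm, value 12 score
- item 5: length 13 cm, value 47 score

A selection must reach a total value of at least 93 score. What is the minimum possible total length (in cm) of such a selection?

31

Subsets with value ≥ 93, sorted by total length:
- item 2+item 3+item 5: length 31, value 110
- item 1+item 2+item 3: length 31, value 98
- item 1+item 2+item 5: length 32, value 110
Minimum length: 31 cm.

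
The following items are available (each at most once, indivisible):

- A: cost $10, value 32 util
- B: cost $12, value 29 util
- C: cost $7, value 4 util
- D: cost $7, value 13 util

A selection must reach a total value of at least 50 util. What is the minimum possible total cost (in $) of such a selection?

22

Subsets with value ≥ 50, sorted by total cost:
- A+B: cost 22, value 61
- A+B+D: cost 29, value 74
- A+B+C: cost 29, value 65
- A+B+C+D: cost 36, value 78
Minimum cost: 22 $.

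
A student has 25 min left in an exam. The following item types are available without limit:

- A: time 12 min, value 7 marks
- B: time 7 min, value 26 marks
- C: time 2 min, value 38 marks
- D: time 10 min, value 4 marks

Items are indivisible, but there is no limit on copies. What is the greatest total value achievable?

Best value-per-unit is C at 38/2, and filling with it alone uses time 12×2=24. No mix of the others beats 12×38 = 456.

456 marks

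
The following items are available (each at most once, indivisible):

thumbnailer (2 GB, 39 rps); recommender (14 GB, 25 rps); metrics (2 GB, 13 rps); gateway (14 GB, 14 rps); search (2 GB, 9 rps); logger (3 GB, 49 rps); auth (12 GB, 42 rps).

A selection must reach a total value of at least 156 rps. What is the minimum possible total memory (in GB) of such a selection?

33

Subsets with value ≥ 156, sorted by total memory:
- thumbnailer+recommender+metrics+logger+auth: memory 33, value 168
- thumbnailer+recommender+search+logger+auth: memory 33, value 164
- thumbnailer+metrics+gateway+logger+auth: memory 33, value 157
Minimum memory: 33 GB.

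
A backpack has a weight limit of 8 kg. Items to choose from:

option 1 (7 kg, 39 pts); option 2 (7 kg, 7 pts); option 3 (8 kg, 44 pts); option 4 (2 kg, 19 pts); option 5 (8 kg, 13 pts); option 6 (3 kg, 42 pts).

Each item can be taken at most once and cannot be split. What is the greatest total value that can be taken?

61 pts

Check high-value combinations within 8 kg:
- option 4+option 6: weight 2+3=5, value 19+42=61
- option 3: weight 8, value 44
- option 6: weight 3, value 42
- option 1: weight 7, value 39
- option 4: weight 2, value 19
Best: 61 pts.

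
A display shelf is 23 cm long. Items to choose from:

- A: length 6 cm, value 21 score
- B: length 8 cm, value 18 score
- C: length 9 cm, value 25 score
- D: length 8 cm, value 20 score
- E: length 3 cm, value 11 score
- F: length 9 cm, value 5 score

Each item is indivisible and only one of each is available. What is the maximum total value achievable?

66 score

Check high-value combinations within 23 cm:
- A+C+D: length 6+9+8=23, value 21+25+20=66
- A+B+C: length 6+8+9=23, value 21+18+25=64
- A+B+D: length 6+8+8=22, value 21+18+20=59
- A+C+E: length 6+9+3=18, value 21+25+11=57
Best: 66 score.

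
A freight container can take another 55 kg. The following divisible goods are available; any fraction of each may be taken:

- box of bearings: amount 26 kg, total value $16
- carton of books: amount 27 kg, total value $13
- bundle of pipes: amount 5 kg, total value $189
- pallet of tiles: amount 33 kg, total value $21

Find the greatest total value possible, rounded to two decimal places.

Take in order of value per unit:
- bundle of pipes (189/5 per unit): all 5 → value 189, running total 189.00
- pallet of tiles (21/33 per unit): all 33 → value 21, running total 210.00
- box of bearings (16/26 per unit): 17 of 26 → value 17×16/26 = 10.4615, running total 220.46
Total 220.46.

220.46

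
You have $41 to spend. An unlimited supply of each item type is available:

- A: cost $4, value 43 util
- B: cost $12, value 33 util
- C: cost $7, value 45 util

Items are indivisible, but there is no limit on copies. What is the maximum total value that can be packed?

Best value-per-unit is A at 43/4, and filling with it alone uses cost 10×4=40. No mix of the others beats 10×43 = 430.

430 util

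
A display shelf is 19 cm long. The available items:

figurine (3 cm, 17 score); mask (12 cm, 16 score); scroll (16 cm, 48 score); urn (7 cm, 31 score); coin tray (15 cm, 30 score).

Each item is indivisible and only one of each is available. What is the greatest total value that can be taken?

Check high-value combinations within 19 cm:
- figurine+scroll: length 3+16=19, value 17+48=65
- figurine+urn: length 3+7=10, value 17+31=48
- scroll: length 16, value 48
- figurine+coin tray: length 3+15=18, value 17+30=47
- mask+urn: length 12+7=19, value 16+31=47
Best: 65 score.

65 score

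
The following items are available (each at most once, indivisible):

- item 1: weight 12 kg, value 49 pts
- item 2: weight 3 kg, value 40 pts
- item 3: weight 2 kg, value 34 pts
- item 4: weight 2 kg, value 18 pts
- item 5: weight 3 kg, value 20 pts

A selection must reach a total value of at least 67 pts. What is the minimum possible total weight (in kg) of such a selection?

5

Subsets with value ≥ 67, sorted by total weight:
- item 2+item 3: weight 5, value 74
- item 2+item 3+item 4: weight 7, value 92
- item 3+item 4+item 5: weight 7, value 72
Minimum weight: 5 kg.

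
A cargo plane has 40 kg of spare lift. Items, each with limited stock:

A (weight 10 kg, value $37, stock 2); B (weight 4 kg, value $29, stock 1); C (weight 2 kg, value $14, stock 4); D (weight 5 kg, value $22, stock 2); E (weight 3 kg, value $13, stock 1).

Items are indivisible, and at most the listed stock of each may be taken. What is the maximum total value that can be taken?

$194

Top feasible selections:
- 2×A + 1×B + 4×C + 1×D + 1×E: weight 40, value 194
- 2×A + 1×B + 3×C + 2×D: weight 40, value 189
- 2×A + 1×B + 4×C + 1×D: weight 37, value 181
Best: $194.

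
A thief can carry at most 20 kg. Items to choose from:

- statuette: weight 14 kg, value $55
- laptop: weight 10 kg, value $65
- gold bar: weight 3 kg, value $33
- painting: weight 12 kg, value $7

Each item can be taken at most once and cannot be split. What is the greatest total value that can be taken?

This is a 0/1 knapsack; check combinations near the capacity.
- laptop+gold bar: weight 10+3=13, value 65+33=98
- statuette+gold bar: weight 14+3=17, value 55+33=88
- laptop: weight 10, value 65
- statuette: weight 14, value 55
Best: $98.

$98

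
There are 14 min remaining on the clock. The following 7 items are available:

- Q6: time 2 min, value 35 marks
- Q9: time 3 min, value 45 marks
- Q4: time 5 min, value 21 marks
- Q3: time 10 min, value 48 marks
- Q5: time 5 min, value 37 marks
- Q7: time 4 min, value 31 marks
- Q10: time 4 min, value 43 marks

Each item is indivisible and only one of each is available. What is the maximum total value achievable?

160 marks

Check high-value combinations within 14 min:
- Q6+Q9+Q5+Q10: time 2+3+5+4=14, value 35+45+37+43=160
- Q6+Q9+Q7+Q10: time 2+3+4+4=13, value 35+45+31+43=154
- Q6+Q9+Q5+Q7: time 2+3+5+4=14, value 35+45+37+31=148
- Q6+Q9+Q4+Q10: time 2+3+5+4=14, value 35+45+21+43=144
- Q6+Q9+Q4+Q7: time 2+3+5+4=14, value 35+45+21+31=132
Best: 160 marks.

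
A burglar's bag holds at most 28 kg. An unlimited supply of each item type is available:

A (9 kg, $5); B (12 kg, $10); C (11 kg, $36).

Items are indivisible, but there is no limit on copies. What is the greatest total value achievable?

Best value-per-unit is C at 36/11, and filling with it alone uses weight 2×11=22. No mix of the others beats 2×36 = 72.

$72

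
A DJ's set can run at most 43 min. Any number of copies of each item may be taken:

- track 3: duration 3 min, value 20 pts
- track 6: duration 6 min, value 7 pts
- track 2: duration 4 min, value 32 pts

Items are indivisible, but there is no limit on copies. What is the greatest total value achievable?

340 pts

Best value-per-unit is track 2 at 32/4; filling with it alone gives 10×32 = 320.
Optimal mix: 1×track 3 + 10×track 2 → duration 43, value 340.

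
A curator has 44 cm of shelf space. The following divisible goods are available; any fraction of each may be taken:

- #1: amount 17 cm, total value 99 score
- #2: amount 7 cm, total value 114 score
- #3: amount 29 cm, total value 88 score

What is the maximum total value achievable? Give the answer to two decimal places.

273.69

Take in order of value per unit:
- #2 (114/7 per unit): all 7 → value 114, running total 114.00
- #1 (99/17 per unit): all 17 → value 99, running total 213.00
- #3 (88/29 per unit): 20 of 29 → value 20×88/29 = 60.6897, running total 273.69
Total 273.69.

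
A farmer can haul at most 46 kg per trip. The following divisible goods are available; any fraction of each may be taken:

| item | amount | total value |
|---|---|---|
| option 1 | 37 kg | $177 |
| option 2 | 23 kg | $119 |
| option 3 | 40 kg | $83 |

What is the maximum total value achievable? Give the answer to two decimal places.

229.03

Take in order of value per unit:
- option 2 (119/23 per unit): all 23 → value 119, running total 119.00
- option 1 (177/37 per unit): 23 of 37 → value 23×177/37 = 110.0270, running total 229.03
Total 229.03.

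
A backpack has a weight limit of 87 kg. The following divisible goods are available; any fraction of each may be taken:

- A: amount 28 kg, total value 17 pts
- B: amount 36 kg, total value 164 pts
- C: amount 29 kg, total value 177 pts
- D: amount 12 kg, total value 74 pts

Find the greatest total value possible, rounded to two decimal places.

421.07

Take in order of value per unit:
- D (74/12 per unit): all 12 → value 74, running total 74.00
- C (177/29 per unit): all 29 → value 177, running total 251.00
- B (164/36 per unit): all 36 → value 164, running total 415.00
- A (17/28 per unit): 10 of 28 → value 10×17/28 = 6.0714, running total 421.07
Total 421.07.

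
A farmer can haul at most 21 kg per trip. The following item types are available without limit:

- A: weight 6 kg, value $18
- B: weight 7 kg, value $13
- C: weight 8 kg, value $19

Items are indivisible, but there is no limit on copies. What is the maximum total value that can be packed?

Best value-per-unit is A at 18/6; filling with it alone gives 3×18 = 54.
Optimal mix: 2×A + 1×C → weight 20, value 55.

$55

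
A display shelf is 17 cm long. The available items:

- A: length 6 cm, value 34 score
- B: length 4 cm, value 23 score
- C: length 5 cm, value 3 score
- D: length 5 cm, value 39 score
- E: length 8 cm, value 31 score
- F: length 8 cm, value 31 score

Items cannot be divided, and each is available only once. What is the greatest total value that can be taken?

Check high-value combinations within 17 cm:
- A+B+D: length 6+4+5=15, value 34+23+39=96
- B+D+E: length 4+5+8=17, value 23+39+31=93
- B+D+F: length 4+5+8=17, value 23+39+31=93
Best: 96 score.

96 score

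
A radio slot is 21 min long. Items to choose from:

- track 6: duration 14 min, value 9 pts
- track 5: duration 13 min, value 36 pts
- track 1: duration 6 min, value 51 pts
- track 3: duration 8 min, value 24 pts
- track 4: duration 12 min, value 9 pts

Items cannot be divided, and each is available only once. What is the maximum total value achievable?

87 pts

Check high-value combinations within 21 min:
- track 5+track 1: duration 13+6=19, value 36+51=87
- track 1+track 3: duration 6+8=14, value 51+24=75
- track 1+track 4: duration 6+12=18, value 51+9=60
- track 6+track 1: duration 14+6=20, value 9+51=60
- track 5+track 3: duration 13+8=21, value 36+24=60
Best: 87 pts.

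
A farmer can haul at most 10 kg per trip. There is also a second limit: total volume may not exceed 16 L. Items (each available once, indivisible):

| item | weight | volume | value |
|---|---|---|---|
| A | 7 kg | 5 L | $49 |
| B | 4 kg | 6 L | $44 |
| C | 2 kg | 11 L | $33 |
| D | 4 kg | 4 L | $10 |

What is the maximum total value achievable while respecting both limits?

$82

Feasible sets respecting both limits:
- A+C: weight 9, volume 16, value 82
- B+D: weight 8, volume 10, value 54
- A: weight 7, volume 5, value 49
Best: $82.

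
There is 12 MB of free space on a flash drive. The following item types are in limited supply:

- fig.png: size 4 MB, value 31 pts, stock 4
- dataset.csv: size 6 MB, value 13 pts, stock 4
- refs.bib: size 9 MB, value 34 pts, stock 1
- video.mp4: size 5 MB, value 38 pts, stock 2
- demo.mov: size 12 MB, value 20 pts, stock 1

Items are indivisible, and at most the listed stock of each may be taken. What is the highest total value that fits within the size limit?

93 pts

Best selections within size 12 and stock limits:
- 3×fig.png: size 12, value 93
- 2×video.mp4: size 10, value 76
- 1×fig.png + 1×video.mp4: size 9, value 69
- 2×fig.png: size 8, value 62
Best: 93 pts.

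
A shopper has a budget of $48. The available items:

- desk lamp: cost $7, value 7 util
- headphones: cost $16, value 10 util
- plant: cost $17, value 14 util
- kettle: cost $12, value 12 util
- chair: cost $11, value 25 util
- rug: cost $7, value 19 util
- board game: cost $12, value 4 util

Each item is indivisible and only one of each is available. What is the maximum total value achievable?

Check high-value combinations within $48:
- plant+kettle+chair+rug: cost 17+12+11+7=47, value 14+12+25+19=70
- headphones+kettle+chair+rug: cost 16+12+11+7=46, value 10+12+25+19=66
- desk lamp+plant+chair+rug: cost 7+17+11+7=42, value 7+14+25+19=65
- desk lamp+kettle+chair+rug: cost 7+12+11+7=37, value 7+12+25+19=63
- plant+chair+rug+board game: cost 17+11+7+12=47, value 14+25+19+4=62
Best: 70 util.

70 util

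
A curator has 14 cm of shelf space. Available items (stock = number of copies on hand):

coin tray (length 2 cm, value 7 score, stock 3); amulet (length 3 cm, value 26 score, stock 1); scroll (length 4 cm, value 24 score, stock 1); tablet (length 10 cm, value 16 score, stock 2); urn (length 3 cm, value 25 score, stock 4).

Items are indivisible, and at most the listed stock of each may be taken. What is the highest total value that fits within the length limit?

Top feasible selections:
- 1×coin tray + 1×amulet + 3×urn: length 14, value 108
- 1×coin tray + 4×urn: length 14, value 107
Best: 108 score.

108 score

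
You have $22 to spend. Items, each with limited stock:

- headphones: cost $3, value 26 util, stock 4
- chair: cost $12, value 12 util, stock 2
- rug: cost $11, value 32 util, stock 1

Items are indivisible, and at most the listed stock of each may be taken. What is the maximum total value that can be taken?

Best selections within cost 22 and stock limits:
- 3×headphones + 1×rug: cost 20, value 110
- 4×headphones: cost 12, value 104
- 3×headphones + 1×chair: cost 21, value 90
- 2×headphones + 1×rug: cost 17, value 84
Best: 110 util.

110 util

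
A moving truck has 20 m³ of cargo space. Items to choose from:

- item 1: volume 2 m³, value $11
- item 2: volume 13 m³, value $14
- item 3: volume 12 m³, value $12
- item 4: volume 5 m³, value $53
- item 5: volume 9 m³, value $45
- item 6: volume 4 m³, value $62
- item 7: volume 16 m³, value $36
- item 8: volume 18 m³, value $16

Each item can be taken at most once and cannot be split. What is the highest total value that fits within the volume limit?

Check high-value combinations within 20 m³:
- item 1+item 4+item 5+item 6: volume 2+5+9+4=20, value 11+53+45+62=171
- item 4+item 5+item 6: volume 5+9+4=18, value 53+45+62=160
- item 1+item 4+item 6: volume 2+5+4=11, value 11+53+62=126
- item 1+item 5+item 6: volume 2+9+4=15, value 11+45+62=118
Best: $171.

$171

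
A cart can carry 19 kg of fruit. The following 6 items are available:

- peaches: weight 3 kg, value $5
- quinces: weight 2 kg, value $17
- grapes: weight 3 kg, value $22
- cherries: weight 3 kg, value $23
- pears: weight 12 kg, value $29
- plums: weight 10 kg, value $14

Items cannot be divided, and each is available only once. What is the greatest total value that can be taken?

Check high-value combinations within 19 kg:
- quinces+grapes+cherries+plums: weight 2+3+3+10=18, value 17+22+23+14=76
- grapes+cherries+pears: weight 3+3+12=18, value 22+23+29=74
- quinces+cherries+pears: weight 2+3+12=17, value 17+23+29=69
- quinces+grapes+pears: weight 2+3+12=17, value 17+22+29=68
- peaches+quinces+grapes+cherries: weight 3+2+3+3=11, value 5+17+22+23=67
Best: $76.

$76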